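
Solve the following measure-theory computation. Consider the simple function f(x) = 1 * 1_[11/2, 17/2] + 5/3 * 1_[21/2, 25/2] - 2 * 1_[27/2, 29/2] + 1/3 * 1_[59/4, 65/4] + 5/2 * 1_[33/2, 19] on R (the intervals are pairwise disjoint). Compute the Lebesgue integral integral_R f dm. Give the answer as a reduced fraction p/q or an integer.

For a simple function f = sum_i c_i * 1_{A_i} with disjoint A_i,
  integral f dm = sum_i c_i * m(A_i).
Lengths of the A_i:
  m(A_1) = 17/2 - 11/2 = 3.
  m(A_2) = 25/2 - 21/2 = 2.
  m(A_3) = 29/2 - 27/2 = 1.
  m(A_4) = 65/4 - 59/4 = 3/2.
  m(A_5) = 19 - 33/2 = 5/2.
Contributions c_i * m(A_i):
  (1) * (3) = 3.
  (5/3) * (2) = 10/3.
  (-2) * (1) = -2.
  (1/3) * (3/2) = 1/2.
  (5/2) * (5/2) = 25/4.
Total: 3 + 10/3 - 2 + 1/2 + 25/4 = 133/12.

133/12


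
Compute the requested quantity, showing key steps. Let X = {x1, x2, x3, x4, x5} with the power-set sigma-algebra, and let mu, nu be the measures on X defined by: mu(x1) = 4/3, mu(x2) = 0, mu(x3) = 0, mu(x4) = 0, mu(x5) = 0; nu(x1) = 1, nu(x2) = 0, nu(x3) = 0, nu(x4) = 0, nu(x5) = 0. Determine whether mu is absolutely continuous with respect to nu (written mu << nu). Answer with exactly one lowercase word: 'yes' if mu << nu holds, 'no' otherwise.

mu << nu means: every nu-null measurable set is also mu-null; equivalently, for every atom x, if nu({x}) = 0 then mu({x}) = 0.
Checking each atom:
  x1: nu = 1 > 0 -> no constraint.
  x2: nu = 0, mu = 0 -> consistent with mu << nu.
  x3: nu = 0, mu = 0 -> consistent with mu << nu.
  x4: nu = 0, mu = 0 -> consistent with mu << nu.
  x5: nu = 0, mu = 0 -> consistent with mu << nu.
No atom violates the condition. Therefore mu << nu.

yes


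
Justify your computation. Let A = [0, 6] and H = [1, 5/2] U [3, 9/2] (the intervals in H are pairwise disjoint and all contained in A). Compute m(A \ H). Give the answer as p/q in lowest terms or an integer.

The ambient interval has length m(A) = 6 - 0 = 6.
Since the holes are disjoint and sit inside A, by finite additivity
  m(H) = sum_i (b_i - a_i), and m(A \ H) = m(A) - m(H).
Computing the hole measures:
  m(H_1) = 5/2 - 1 = 3/2.
  m(H_2) = 9/2 - 3 = 3/2.
Summed: m(H) = 3/2 + 3/2 = 3.
So m(A \ H) = 6 - 3 = 3.

3


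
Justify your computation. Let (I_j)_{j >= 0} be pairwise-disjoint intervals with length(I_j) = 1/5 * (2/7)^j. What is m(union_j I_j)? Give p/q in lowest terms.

By countable additivity of the Lebesgue measure on pairwise disjoint measurable sets,
  m(union_{j >= 0} I_j) = sum_{j >= 0} m(I_j) = sum_{j >= 0} a * r^j,
  with a = 1/5 and r = 2/7.
Since 0 < r = 2/7 < 1, the geometric series converges:
  sum_{j >= 0} a * r^j = a / (1 - r).
  = 1/5 / (1 - 2/7)
  = 1/5 / (5/7)
  = 7/25.

7/25


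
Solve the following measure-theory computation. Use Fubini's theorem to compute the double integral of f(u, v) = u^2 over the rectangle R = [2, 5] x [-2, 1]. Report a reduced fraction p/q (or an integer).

f(u, v) is a tensor product of a function of u and a function of v, and both factors are bounded continuous (hence Lebesgue integrable) on the rectangle, so Fubini's theorem applies:
  integral_R f d(m x m) = (integral_a1^b1 u^2 du) * (integral_a2^b2 1 dv).
Inner integral in u: integral_{2}^{5} u^2 du = (5^3 - 2^3)/3
  = 39.
Inner integral in v: integral_{-2}^{1} 1 dv = (1^1 - (-2)^1)/1
  = 3.
Product: (39) * (3) = 117.

117


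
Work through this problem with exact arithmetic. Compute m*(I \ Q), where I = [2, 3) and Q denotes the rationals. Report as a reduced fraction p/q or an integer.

The interval I = [2, 3) has m(I) = 3 - 2 = 1 (endpoints are measure-zero, so open/closed/half-open agree). Write I = (I cap Q) u (I \ Q). The rationals in I are countable, so m*(I cap Q) = 0 (cover each rational by intervals whose total length is arbitrarily small). By countable subadditivity m*(I) <= m*(I cap Q) + m*(I \ Q), hence m*(I \ Q) >= m(I) = 1. The reverse inequality m*(I \ Q) <= m*(I) = 1 is trivial since (I \ Q) is a subset of I. Therefore m*(I \ Q) = 1.

1


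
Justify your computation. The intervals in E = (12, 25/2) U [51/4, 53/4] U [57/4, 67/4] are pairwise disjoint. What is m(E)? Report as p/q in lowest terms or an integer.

For pairwise disjoint intervals, m(union_i I_i) = sum_i m(I_i),
and m is invariant under swapping open/closed endpoints (single points have measure 0).
So m(E) = sum_i (b_i - a_i).
  I_1 has length 25/2 - 12 = 1/2.
  I_2 has length 53/4 - 51/4 = 1/2.
  I_3 has length 67/4 - 57/4 = 5/2.
Summing:
  m(E) = 1/2 + 1/2 + 5/2 = 7/2.

7/2


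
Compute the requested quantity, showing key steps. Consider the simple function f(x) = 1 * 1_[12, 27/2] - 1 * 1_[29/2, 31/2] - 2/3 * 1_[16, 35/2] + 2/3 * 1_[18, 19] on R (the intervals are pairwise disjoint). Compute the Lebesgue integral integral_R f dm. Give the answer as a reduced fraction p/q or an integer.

For a simple function f = sum_i c_i * 1_{A_i} with disjoint A_i,
  integral f dm = sum_i c_i * m(A_i).
Lengths of the A_i:
  m(A_1) = 27/2 - 12 = 3/2.
  m(A_2) = 31/2 - 29/2 = 1.
  m(A_3) = 35/2 - 16 = 3/2.
  m(A_4) = 19 - 18 = 1.
Contributions c_i * m(A_i):
  (1) * (3/2) = 3/2.
  (-1) * (1) = -1.
  (-2/3) * (3/2) = -1.
  (2/3) * (1) = 2/3.
Total: 3/2 - 1 - 1 + 2/3 = 1/6.

1/6


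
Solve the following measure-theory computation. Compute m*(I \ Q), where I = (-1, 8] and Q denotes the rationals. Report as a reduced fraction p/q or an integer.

The interval I = (-1, 8] has m(I) = 8 - (-1) = 9 (endpoints are measure-zero, so open/closed/half-open agree). Write I = (I cap Q) u (I \ Q). The rationals in I are countable, so m*(I cap Q) = 0 (cover each rational by intervals whose total length is arbitrarily small). By countable subadditivity m*(I) <= m*(I cap Q) + m*(I \ Q), hence m*(I \ Q) >= m(I) = 9. The reverse inequality m*(I \ Q) <= m*(I) = 9 is trivial since (I \ Q) is a subset of I. Therefore m*(I \ Q) = 9.

9


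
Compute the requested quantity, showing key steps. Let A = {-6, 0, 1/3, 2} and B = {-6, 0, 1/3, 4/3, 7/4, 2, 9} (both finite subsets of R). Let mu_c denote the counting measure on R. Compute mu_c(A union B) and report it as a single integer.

Counting measure on a finite set equals cardinality. By inclusion-exclusion, |A union B| = |A| + |B| - |A cap B|.
|A| = 4, |B| = 7, |A cap B| = 4.
So mu_c(A union B) = 4 + 7 - 4 = 7.

7


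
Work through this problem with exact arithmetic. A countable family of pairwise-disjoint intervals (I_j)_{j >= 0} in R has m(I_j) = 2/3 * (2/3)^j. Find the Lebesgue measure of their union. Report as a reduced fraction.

By countable additivity of the Lebesgue measure on pairwise disjoint measurable sets,
  m(union_{j >= 0} I_j) = sum_{j >= 0} m(I_j) = sum_{j >= 0} a * r^j,
  with a = 2/3 and r = 2/3.
Since 0 < r = 2/3 < 1, the geometric series converges:
  sum_{j >= 0} a * r^j = a / (1 - r).
  = 2/3 / (1 - 2/3)
  = 2/3 / (1/3)
  = 2.

2


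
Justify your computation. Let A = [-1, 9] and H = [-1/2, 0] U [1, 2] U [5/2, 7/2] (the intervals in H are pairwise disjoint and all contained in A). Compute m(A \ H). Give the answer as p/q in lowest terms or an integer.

The ambient interval has length m(A) = 9 - (-1) = 10.
Since the holes are disjoint and sit inside A, by finite additivity
  m(H) = sum_i (b_i - a_i), and m(A \ H) = m(A) - m(H).
Computing the hole measures:
  m(H_1) = 0 - (-1/2) = 1/2.
  m(H_2) = 2 - 1 = 1.
  m(H_3) = 7/2 - 5/2 = 1.
Summed: m(H) = 1/2 + 1 + 1 = 5/2.
So m(A \ H) = 10 - 5/2 = 15/2.

15/2


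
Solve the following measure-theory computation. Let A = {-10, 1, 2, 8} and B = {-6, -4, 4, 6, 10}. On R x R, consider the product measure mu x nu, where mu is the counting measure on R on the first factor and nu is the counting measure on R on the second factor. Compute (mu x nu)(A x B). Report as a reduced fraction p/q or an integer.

For a measurable rectangle A x B, the product measure satisfies
  (mu x nu)(A x B) = mu(A) * nu(B).
  mu(A) = 4.
  nu(B) = 5.
  (mu x nu)(A x B) = 4 * 5 = 20.

20


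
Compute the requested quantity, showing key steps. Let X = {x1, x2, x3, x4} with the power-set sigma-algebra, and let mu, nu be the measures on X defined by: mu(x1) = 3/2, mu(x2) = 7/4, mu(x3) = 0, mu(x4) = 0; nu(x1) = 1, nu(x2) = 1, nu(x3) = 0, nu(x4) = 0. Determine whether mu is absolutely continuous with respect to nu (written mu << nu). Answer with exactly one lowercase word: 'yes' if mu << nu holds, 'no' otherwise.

mu << nu means: every nu-null measurable set is also mu-null; equivalently, for every atom x, if nu({x}) = 0 then mu({x}) = 0.
Checking each atom:
  x1: nu = 1 > 0 -> no constraint.
  x2: nu = 1 > 0 -> no constraint.
  x3: nu = 0, mu = 0 -> consistent with mu << nu.
  x4: nu = 0, mu = 0 -> consistent with mu << nu.
No atom violates the condition. Therefore mu << nu.

yes


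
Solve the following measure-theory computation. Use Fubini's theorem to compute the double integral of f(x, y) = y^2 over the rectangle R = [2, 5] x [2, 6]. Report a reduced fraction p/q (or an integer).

f(x, y) is a tensor product of a function of x and a function of y, and both factors are bounded continuous (hence Lebesgue integrable) on the rectangle, so Fubini's theorem applies:
  integral_R f d(m x m) = (integral_a1^b1 1 dx) * (integral_a2^b2 y^2 dy).
Inner integral in x: integral_{2}^{5} 1 dx = (5^1 - 2^1)/1
  = 3.
Inner integral in y: integral_{2}^{6} y^2 dy = (6^3 - 2^3)/3
  = 208/3.
Product: (3) * (208/3) = 208.

208


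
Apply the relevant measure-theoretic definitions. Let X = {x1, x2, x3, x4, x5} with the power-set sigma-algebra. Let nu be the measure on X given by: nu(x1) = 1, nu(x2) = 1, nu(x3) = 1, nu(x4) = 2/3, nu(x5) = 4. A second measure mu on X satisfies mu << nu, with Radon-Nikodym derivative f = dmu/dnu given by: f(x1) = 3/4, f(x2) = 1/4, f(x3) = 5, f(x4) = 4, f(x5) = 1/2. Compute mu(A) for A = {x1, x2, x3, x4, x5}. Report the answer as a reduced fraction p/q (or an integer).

By the defining property of the Radon-Nikodym derivative, for every measurable set A,
  mu(A) = integral_A f dnu.
Since nu is a discrete measure concentrated on the atoms of X, the integral over A reduces to the sum
  mu(A) = sum_{x in A} f(x) * nu({x}).
Computing each term:
  x1: f(x1) * nu(x1) = 3/4 * 1 = 3/4.
  x2: f(x2) * nu(x2) = 1/4 * 1 = 1/4.
  x3: f(x3) * nu(x3) = 5 * 1 = 5.
  x4: f(x4) * nu(x4) = 4 * 2/3 = 8/3.
  x5: f(x5) * nu(x5) = 1/2 * 4 = 2.
Summing: mu(A) = 3/4 + 1/4 + 5 + 8/3 + 2 = 32/3.

32/3


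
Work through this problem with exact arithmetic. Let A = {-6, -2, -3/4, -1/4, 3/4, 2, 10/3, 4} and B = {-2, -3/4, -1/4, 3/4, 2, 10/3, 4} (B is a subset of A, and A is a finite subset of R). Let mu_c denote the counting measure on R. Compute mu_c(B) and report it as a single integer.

Counting measure assigns mu_c(E) = |E| (number of elements) when E is finite.
B has 7 element(s), so mu_c(B) = 7.

7


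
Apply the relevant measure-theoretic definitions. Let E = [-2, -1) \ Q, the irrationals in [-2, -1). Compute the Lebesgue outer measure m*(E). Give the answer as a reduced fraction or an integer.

The interval I = [-2, -1) has m(I) = -1 - (-2) = 1 (endpoints are measure-zero, so open/closed/half-open agree). Write I = (I cap Q) u (I \ Q). The rationals in I are countable, so m*(I cap Q) = 0 (cover each rational by intervals whose total length is arbitrarily small). By countable subadditivity m*(I) <= m*(I cap Q) + m*(I \ Q), hence m*(I \ Q) >= m(I) = 1. The reverse inequality m*(I \ Q) <= m*(I) = 1 is trivial since (I \ Q) is a subset of I. Therefore m*(I \ Q) = 1.

1


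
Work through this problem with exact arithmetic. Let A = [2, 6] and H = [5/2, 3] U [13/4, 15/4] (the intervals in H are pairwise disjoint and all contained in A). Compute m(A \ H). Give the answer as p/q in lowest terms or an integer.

The ambient interval has length m(A) = 6 - 2 = 4.
Since the holes are disjoint and sit inside A, by finite additivity
  m(H) = sum_i (b_i - a_i), and m(A \ H) = m(A) - m(H).
Computing the hole measures:
  m(H_1) = 3 - 5/2 = 1/2.
  m(H_2) = 15/4 - 13/4 = 1/2.
Summed: m(H) = 1/2 + 1/2 = 1.
So m(A \ H) = 4 - 1 = 3.

3


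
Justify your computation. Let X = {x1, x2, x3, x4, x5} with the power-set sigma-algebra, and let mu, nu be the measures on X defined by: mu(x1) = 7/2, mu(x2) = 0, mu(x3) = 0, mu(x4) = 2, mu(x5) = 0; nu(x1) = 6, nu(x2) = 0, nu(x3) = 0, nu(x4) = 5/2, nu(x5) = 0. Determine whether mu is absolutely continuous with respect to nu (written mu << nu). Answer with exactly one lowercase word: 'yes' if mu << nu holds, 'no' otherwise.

mu << nu means: every nu-null measurable set is also mu-null; equivalently, for every atom x, if nu({x}) = 0 then mu({x}) = 0.
Checking each atom:
  x1: nu = 6 > 0 -> no constraint.
  x2: nu = 0, mu = 0 -> consistent with mu << nu.
  x3: nu = 0, mu = 0 -> consistent with mu << nu.
  x4: nu = 5/2 > 0 -> no constraint.
  x5: nu = 0, mu = 0 -> consistent with mu << nu.
No atom violates the condition. Therefore mu << nu.

yes


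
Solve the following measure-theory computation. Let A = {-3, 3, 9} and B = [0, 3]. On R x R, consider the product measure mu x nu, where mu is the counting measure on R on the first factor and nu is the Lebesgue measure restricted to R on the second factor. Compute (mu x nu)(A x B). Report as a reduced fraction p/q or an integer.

For a measurable rectangle A x B, the product measure satisfies
  (mu x nu)(A x B) = mu(A) * nu(B).
  mu(A) = 3.
  nu(B) = 3.
  (mu x nu)(A x B) = 3 * 3 = 9.

9


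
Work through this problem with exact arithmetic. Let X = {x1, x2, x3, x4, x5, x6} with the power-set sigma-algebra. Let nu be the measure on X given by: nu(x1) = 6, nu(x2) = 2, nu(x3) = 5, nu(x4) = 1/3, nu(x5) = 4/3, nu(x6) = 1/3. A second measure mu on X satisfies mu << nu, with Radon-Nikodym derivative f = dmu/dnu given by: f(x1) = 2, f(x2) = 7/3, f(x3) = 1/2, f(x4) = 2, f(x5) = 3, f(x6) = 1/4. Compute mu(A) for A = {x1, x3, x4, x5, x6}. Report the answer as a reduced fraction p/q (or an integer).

By the defining property of the Radon-Nikodym derivative, for every measurable set A,
  mu(A) = integral_A f dnu.
Since nu is a discrete measure concentrated on the atoms of X, the integral over A reduces to the sum
  mu(A) = sum_{x in A} f(x) * nu({x}).
Computing each term:
  x1: f(x1) * nu(x1) = 2 * 6 = 12.
  x3: f(x3) * nu(x3) = 1/2 * 5 = 5/2.
  x4: f(x4) * nu(x4) = 2 * 1/3 = 2/3.
  x5: f(x5) * nu(x5) = 3 * 4/3 = 4.
  x6: f(x6) * nu(x6) = 1/4 * 1/3 = 1/12.
Summing: mu(A) = 12 + 5/2 + 2/3 + 4 + 1/12 = 77/4.

77/4


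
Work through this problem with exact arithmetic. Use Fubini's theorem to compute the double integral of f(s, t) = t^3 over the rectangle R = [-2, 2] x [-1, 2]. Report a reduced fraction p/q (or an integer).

f(s, t) is a tensor product of a function of s and a function of t, and both factors are bounded continuous (hence Lebesgue integrable) on the rectangle, so Fubini's theorem applies:
  integral_R f d(m x m) = (integral_a1^b1 1 ds) * (integral_a2^b2 t^3 dt).
Inner integral in s: integral_{-2}^{2} 1 ds = (2^1 - (-2)^1)/1
  = 4.
Inner integral in t: integral_{-1}^{2} t^3 dt = (2^4 - (-1)^4)/4
  = 15/4.
Product: (4) * (15/4) = 15.

15


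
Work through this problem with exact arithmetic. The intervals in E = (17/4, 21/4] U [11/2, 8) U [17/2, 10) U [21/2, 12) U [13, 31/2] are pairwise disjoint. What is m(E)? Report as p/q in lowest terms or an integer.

For pairwise disjoint intervals, m(union_i I_i) = sum_i m(I_i),
and m is invariant under swapping open/closed endpoints (single points have measure 0).
So m(E) = sum_i (b_i - a_i).
  I_1 has length 21/4 - 17/4 = 1.
  I_2 has length 8 - 11/2 = 5/2.
  I_3 has length 10 - 17/2 = 3/2.
  I_4 has length 12 - 21/2 = 3/2.
  I_5 has length 31/2 - 13 = 5/2.
Summing:
  m(E) = 1 + 5/2 + 3/2 + 3/2 + 5/2 = 9.

9


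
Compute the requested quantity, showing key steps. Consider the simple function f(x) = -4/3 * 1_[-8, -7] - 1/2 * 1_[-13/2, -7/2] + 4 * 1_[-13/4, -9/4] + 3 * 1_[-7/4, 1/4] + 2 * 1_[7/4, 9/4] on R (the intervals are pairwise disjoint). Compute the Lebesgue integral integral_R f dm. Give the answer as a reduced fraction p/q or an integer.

For a simple function f = sum_i c_i * 1_{A_i} with disjoint A_i,
  integral f dm = sum_i c_i * m(A_i).
Lengths of the A_i:
  m(A_1) = -7 - (-8) = 1.
  m(A_2) = -7/2 - (-13/2) = 3.
  m(A_3) = -9/4 - (-13/4) = 1.
  m(A_4) = 1/4 - (-7/4) = 2.
  m(A_5) = 9/4 - 7/4 = 1/2.
Contributions c_i * m(A_i):
  (-4/3) * (1) = -4/3.
  (-1/2) * (3) = -3/2.
  (4) * (1) = 4.
  (3) * (2) = 6.
  (2) * (1/2) = 1.
Total: -4/3 - 3/2 + 4 + 6 + 1 = 49/6.

49/6


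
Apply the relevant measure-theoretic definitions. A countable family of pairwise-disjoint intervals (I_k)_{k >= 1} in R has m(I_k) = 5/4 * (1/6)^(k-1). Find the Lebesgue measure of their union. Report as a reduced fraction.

By countable additivity of the Lebesgue measure on pairwise disjoint measurable sets,
  m(union_{k >= 1} I_k) = sum_{k >= 1} m(I_k) = sum_{k >= 1} a * r^(k-1),
  with a = 5/4 and r = 1/6.
Since 0 < r = 1/6 < 1, the geometric series converges:
  sum_{k >= 1} a * r^(k-1) = a / (1 - r).
  = 5/4 / (1 - 1/6)
  = 5/4 / (5/6)
  = 3/2.

3/2


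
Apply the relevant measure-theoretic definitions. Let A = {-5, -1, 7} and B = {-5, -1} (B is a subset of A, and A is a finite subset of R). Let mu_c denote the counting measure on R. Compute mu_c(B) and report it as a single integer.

Counting measure assigns mu_c(E) = |E| (number of elements) when E is finite.
B has 2 element(s), so mu_c(B) = 2.

2


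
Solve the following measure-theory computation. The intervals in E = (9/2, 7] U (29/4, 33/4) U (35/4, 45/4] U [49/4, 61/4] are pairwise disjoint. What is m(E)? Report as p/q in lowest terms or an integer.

For pairwise disjoint intervals, m(union_i I_i) = sum_i m(I_i),
and m is invariant under swapping open/closed endpoints (single points have measure 0).
So m(E) = sum_i (b_i - a_i).
  I_1 has length 7 - 9/2 = 5/2.
  I_2 has length 33/4 - 29/4 = 1.
  I_3 has length 45/4 - 35/4 = 5/2.
  I_4 has length 61/4 - 49/4 = 3.
Summing:
  m(E) = 5/2 + 1 + 5/2 + 3 = 9.

9


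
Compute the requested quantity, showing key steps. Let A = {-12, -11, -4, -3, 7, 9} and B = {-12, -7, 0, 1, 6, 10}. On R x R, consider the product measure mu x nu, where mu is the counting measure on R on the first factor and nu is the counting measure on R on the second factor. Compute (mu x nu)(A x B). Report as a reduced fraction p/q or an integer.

For a measurable rectangle A x B, the product measure satisfies
  (mu x nu)(A x B) = mu(A) * nu(B).
  mu(A) = 6.
  nu(B) = 6.
  (mu x nu)(A x B) = 6 * 6 = 36.

36


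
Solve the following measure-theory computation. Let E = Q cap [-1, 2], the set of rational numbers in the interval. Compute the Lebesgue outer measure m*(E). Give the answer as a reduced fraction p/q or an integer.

The set Q cap [-1, 2] is countable (a subset of the countable set Q). Lebesgue outer measure of any countable set is 0: each singleton {q} has m*({q}) = 0, and by countable subadditivity m*(union_k {q_k}) <= sum_k m*({q_k}) = sum_k 0 = 0. The reverse inequality m*(E) >= 0 is automatic. So m*(Q cap [-1, 2]) = 0.

0


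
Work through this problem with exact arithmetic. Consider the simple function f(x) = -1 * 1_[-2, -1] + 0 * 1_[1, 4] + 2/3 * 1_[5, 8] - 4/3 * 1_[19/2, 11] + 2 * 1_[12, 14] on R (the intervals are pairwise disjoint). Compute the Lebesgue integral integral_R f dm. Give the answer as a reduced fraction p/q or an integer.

For a simple function f = sum_i c_i * 1_{A_i} with disjoint A_i,
  integral f dm = sum_i c_i * m(A_i).
Lengths of the A_i:
  m(A_1) = -1 - (-2) = 1.
  m(A_2) = 4 - 1 = 3.
  m(A_3) = 8 - 5 = 3.
  m(A_4) = 11 - 19/2 = 3/2.
  m(A_5) = 14 - 12 = 2.
Contributions c_i * m(A_i):
  (-1) * (1) = -1.
  (0) * (3) = 0.
  (2/3) * (3) = 2.
  (-4/3) * (3/2) = -2.
  (2) * (2) = 4.
Total: -1 + 0 + 2 - 2 + 4 = 3.

3


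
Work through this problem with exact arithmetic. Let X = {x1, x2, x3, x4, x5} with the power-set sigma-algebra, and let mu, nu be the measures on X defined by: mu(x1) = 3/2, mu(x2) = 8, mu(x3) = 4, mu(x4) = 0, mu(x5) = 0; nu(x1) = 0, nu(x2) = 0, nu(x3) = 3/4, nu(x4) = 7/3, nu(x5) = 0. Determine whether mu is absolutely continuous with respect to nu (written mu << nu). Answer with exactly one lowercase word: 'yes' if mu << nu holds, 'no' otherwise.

mu << nu means: every nu-null measurable set is also mu-null; equivalently, for every atom x, if nu({x}) = 0 then mu({x}) = 0.
Checking each atom:
  x1: nu = 0, mu = 3/2 > 0 -> violates mu << nu.
  x2: nu = 0, mu = 8 > 0 -> violates mu << nu.
  x3: nu = 3/4 > 0 -> no constraint.
  x4: nu = 7/3 > 0 -> no constraint.
  x5: nu = 0, mu = 0 -> consistent with mu << nu.
The atom(s) x1, x2 violate the condition (nu = 0 but mu > 0). Therefore mu is NOT absolutely continuous w.r.t. nu.

no


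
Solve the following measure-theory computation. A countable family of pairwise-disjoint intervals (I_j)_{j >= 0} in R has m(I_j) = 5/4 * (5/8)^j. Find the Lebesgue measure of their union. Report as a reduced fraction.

By countable additivity of the Lebesgue measure on pairwise disjoint measurable sets,
  m(union_{j >= 0} I_j) = sum_{j >= 0} m(I_j) = sum_{j >= 0} a * r^j,
  with a = 5/4 and r = 5/8.
Since 0 < r = 5/8 < 1, the geometric series converges:
  sum_{j >= 0} a * r^j = a / (1 - r).
  = 5/4 / (1 - 5/8)
  = 5/4 / (3/8)
  = 10/3.

10/3


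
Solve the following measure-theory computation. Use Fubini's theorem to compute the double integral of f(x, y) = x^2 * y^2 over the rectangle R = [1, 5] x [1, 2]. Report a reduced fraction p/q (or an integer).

f(x, y) is a tensor product of a function of x and a function of y, and both factors are bounded continuous (hence Lebesgue integrable) on the rectangle, so Fubini's theorem applies:
  integral_R f d(m x m) = (integral_a1^b1 x^2 dx) * (integral_a2^b2 y^2 dy).
Inner integral in x: integral_{1}^{5} x^2 dx = (5^3 - 1^3)/3
  = 124/3.
Inner integral in y: integral_{1}^{2} y^2 dy = (2^3 - 1^3)/3
  = 7/3.
Product: (124/3) * (7/3) = 868/9.

868/9


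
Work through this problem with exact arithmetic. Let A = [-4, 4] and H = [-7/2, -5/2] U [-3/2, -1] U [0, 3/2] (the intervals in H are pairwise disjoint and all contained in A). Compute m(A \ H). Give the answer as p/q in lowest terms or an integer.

The ambient interval has length m(A) = 4 - (-4) = 8.
Since the holes are disjoint and sit inside A, by finite additivity
  m(H) = sum_i (b_i - a_i), and m(A \ H) = m(A) - m(H).
Computing the hole measures:
  m(H_1) = -5/2 - (-7/2) = 1.
  m(H_2) = -1 - (-3/2) = 1/2.
  m(H_3) = 3/2 - 0 = 3/2.
Summed: m(H) = 1 + 1/2 + 3/2 = 3.
So m(A \ H) = 8 - 3 = 5.

5


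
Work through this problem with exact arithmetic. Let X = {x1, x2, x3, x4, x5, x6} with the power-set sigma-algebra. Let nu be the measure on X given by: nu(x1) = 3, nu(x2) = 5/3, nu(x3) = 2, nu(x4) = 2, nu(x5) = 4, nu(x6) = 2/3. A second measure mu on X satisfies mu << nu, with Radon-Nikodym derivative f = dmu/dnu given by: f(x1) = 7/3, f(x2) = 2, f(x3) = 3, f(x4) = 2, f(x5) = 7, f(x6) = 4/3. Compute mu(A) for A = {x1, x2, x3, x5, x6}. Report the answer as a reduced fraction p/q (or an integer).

By the defining property of the Radon-Nikodym derivative, for every measurable set A,
  mu(A) = integral_A f dnu.
Since nu is a discrete measure concentrated on the atoms of X, the integral over A reduces to the sum
  mu(A) = sum_{x in A} f(x) * nu({x}).
Computing each term:
  x1: f(x1) * nu(x1) = 7/3 * 3 = 7.
  x2: f(x2) * nu(x2) = 2 * 5/3 = 10/3.
  x3: f(x3) * nu(x3) = 3 * 2 = 6.
  x5: f(x5) * nu(x5) = 7 * 4 = 28.
  x6: f(x6) * nu(x6) = 4/3 * 2/3 = 8/9.
Summing: mu(A) = 7 + 10/3 + 6 + 28 + 8/9 = 407/9.

407/9


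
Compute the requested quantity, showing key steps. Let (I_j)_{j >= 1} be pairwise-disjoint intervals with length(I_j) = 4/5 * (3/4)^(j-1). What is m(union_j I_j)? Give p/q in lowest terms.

By countable additivity of the Lebesgue measure on pairwise disjoint measurable sets,
  m(union_{j >= 1} I_j) = sum_{j >= 1} m(I_j) = sum_{j >= 1} a * r^(j-1),
  with a = 4/5 and r = 3/4.
Since 0 < r = 3/4 < 1, the geometric series converges:
  sum_{j >= 1} a * r^(j-1) = a / (1 - r).
  = 4/5 / (1 - 3/4)
  = 4/5 / (1/4)
  = 16/5.

16/5


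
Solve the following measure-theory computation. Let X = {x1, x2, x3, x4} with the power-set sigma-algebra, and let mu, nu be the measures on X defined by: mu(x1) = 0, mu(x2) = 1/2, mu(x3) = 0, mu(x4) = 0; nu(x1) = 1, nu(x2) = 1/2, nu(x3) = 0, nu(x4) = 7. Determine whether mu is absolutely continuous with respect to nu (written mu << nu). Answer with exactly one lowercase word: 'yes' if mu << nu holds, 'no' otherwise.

mu << nu means: every nu-null measurable set is also mu-null; equivalently, for every atom x, if nu({x}) = 0 then mu({x}) = 0.
Checking each atom:
  x1: nu = 1 > 0 -> no constraint.
  x2: nu = 1/2 > 0 -> no constraint.
  x3: nu = 0, mu = 0 -> consistent with mu << nu.
  x4: nu = 7 > 0 -> no constraint.
No atom violates the condition. Therefore mu << nu.

yes


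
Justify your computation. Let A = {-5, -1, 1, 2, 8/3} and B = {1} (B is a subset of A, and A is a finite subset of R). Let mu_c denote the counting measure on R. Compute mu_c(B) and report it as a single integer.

Counting measure assigns mu_c(E) = |E| (number of elements) when E is finite.
B has 1 element(s), so mu_c(B) = 1.

1


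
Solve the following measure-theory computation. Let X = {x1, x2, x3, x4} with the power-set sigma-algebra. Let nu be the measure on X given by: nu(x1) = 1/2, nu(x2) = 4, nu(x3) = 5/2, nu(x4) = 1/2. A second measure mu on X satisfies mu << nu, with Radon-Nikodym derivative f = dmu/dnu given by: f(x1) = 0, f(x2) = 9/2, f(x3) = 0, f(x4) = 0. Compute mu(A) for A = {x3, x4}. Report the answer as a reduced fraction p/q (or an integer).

By the defining property of the Radon-Nikodym derivative, for every measurable set A,
  mu(A) = integral_A f dnu.
Since nu is a discrete measure concentrated on the atoms of X, the integral over A reduces to the sum
  mu(A) = sum_{x in A} f(x) * nu({x}).
Computing each term:
  x3: f(x3) * nu(x3) = 0 * 5/2 = 0.
  x4: f(x4) * nu(x4) = 0 * 1/2 = 0.
Summing: mu(A) = 0 + 0 = 0.

0


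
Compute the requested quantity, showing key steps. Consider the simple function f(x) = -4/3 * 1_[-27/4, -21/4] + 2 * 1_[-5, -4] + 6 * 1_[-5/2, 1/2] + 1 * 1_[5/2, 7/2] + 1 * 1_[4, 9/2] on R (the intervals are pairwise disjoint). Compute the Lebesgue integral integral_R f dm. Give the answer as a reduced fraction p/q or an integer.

For a simple function f = sum_i c_i * 1_{A_i} with disjoint A_i,
  integral f dm = sum_i c_i * m(A_i).
Lengths of the A_i:
  m(A_1) = -21/4 - (-27/4) = 3/2.
  m(A_2) = -4 - (-5) = 1.
  m(A_3) = 1/2 - (-5/2) = 3.
  m(A_4) = 7/2 - 5/2 = 1.
  m(A_5) = 9/2 - 4 = 1/2.
Contributions c_i * m(A_i):
  (-4/3) * (3/2) = -2.
  (2) * (1) = 2.
  (6) * (3) = 18.
  (1) * (1) = 1.
  (1) * (1/2) = 1/2.
Total: -2 + 2 + 18 + 1 + 1/2 = 39/2.

39/2


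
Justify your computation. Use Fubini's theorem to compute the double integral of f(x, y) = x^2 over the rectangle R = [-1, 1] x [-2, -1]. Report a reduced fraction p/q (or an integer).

f(x, y) is a tensor product of a function of x and a function of y, and both factors are bounded continuous (hence Lebesgue integrable) on the rectangle, so Fubini's theorem applies:
  integral_R f d(m x m) = (integral_a1^b1 x^2 dx) * (integral_a2^b2 1 dy).
Inner integral in x: integral_{-1}^{1} x^2 dx = (1^3 - (-1)^3)/3
  = 2/3.
Inner integral in y: integral_{-2}^{-1} 1 dy = ((-1)^1 - (-2)^1)/1
  = 1.
Product: (2/3) * (1) = 2/3.

2/3


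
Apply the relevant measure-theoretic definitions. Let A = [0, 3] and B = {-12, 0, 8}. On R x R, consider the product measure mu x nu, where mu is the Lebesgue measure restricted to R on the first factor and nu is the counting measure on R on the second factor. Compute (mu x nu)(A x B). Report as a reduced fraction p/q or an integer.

For a measurable rectangle A x B, the product measure satisfies
  (mu x nu)(A x B) = mu(A) * nu(B).
  mu(A) = 3.
  nu(B) = 3.
  (mu x nu)(A x B) = 3 * 3 = 9.

9


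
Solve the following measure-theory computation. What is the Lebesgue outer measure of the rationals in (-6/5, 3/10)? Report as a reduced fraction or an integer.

Q cap (-6/5, 3/10) is countable; list its elements as q_1, q_2, ... . Fix eps > 0 and cover the k-th point by an interval of length eps * 2^(-k). The cover has total length eps * sum_{k>=1} 2^(-k) = eps, so by definition of outer measure m*(Q cap (-6/5, 3/10)) <= eps. Since eps was arbitrary and m* >= 0, the outer measure is 0.

0


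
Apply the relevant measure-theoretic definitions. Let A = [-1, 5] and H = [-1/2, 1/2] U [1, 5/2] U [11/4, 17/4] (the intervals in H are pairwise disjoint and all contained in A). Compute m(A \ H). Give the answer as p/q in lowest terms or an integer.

The ambient interval has length m(A) = 5 - (-1) = 6.
Since the holes are disjoint and sit inside A, by finite additivity
  m(H) = sum_i (b_i - a_i), and m(A \ H) = m(A) - m(H).
Computing the hole measures:
  m(H_1) = 1/2 - (-1/2) = 1.
  m(H_2) = 5/2 - 1 = 3/2.
  m(H_3) = 17/4 - 11/4 = 3/2.
Summed: m(H) = 1 + 3/2 + 3/2 = 4.
So m(A \ H) = 6 - 4 = 2.

2


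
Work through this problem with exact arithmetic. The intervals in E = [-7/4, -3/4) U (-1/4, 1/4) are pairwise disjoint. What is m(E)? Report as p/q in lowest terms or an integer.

For pairwise disjoint intervals, m(union_i I_i) = sum_i m(I_i),
and m is invariant under swapping open/closed endpoints (single points have measure 0).
So m(E) = sum_i (b_i - a_i).
  I_1 has length -3/4 - (-7/4) = 1.
  I_2 has length 1/4 - (-1/4) = 1/2.
Summing:
  m(E) = 1 + 1/2 = 3/2.

3/2


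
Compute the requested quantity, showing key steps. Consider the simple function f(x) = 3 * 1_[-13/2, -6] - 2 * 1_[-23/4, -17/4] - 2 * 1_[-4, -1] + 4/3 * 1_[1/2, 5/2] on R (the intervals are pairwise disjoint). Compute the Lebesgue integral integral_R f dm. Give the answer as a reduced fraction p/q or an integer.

For a simple function f = sum_i c_i * 1_{A_i} with disjoint A_i,
  integral f dm = sum_i c_i * m(A_i).
Lengths of the A_i:
  m(A_1) = -6 - (-13/2) = 1/2.
  m(A_2) = -17/4 - (-23/4) = 3/2.
  m(A_3) = -1 - (-4) = 3.
  m(A_4) = 5/2 - 1/2 = 2.
Contributions c_i * m(A_i):
  (3) * (1/2) = 3/2.
  (-2) * (3/2) = -3.
  (-2) * (3) = -6.
  (4/3) * (2) = 8/3.
Total: 3/2 - 3 - 6 + 8/3 = -29/6.

-29/6


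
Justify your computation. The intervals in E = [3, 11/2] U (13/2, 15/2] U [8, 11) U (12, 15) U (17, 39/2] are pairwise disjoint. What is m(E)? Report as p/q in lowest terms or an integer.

For pairwise disjoint intervals, m(union_i I_i) = sum_i m(I_i),
and m is invariant under swapping open/closed endpoints (single points have measure 0).
So m(E) = sum_i (b_i - a_i).
  I_1 has length 11/2 - 3 = 5/2.
  I_2 has length 15/2 - 13/2 = 1.
  I_3 has length 11 - 8 = 3.
  I_4 has length 15 - 12 = 3.
  I_5 has length 39/2 - 17 = 5/2.
Summing:
  m(E) = 5/2 + 1 + 3 + 3 + 5/2 = 12.

12


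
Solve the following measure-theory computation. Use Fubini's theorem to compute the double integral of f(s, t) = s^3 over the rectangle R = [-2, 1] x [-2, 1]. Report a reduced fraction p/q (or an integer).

f(s, t) is a tensor product of a function of s and a function of t, and both factors are bounded continuous (hence Lebesgue integrable) on the rectangle, so Fubini's theorem applies:
  integral_R f d(m x m) = (integral_a1^b1 s^3 ds) * (integral_a2^b2 1 dt).
Inner integral in s: integral_{-2}^{1} s^3 ds = (1^4 - (-2)^4)/4
  = -15/4.
Inner integral in t: integral_{-2}^{1} 1 dt = (1^1 - (-2)^1)/1
  = 3.
Product: (-15/4) * (3) = -45/4.

-45/4


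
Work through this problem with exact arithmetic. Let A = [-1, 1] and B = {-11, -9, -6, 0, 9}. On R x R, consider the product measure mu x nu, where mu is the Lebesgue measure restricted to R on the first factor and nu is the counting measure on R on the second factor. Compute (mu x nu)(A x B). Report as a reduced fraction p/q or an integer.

For a measurable rectangle A x B, the product measure satisfies
  (mu x nu)(A x B) = mu(A) * nu(B).
  mu(A) = 2.
  nu(B) = 5.
  (mu x nu)(A x B) = 2 * 5 = 10.

10


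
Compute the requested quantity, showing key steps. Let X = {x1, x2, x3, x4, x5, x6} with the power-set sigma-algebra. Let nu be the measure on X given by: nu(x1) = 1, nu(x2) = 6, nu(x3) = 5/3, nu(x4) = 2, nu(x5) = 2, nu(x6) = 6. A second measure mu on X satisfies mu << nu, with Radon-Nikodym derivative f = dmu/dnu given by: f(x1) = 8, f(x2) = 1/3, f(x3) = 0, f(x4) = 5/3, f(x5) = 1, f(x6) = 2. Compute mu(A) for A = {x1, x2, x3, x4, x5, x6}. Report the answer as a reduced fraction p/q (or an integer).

By the defining property of the Radon-Nikodym derivative, for every measurable set A,
  mu(A) = integral_A f dnu.
Since nu is a discrete measure concentrated on the atoms of X, the integral over A reduces to the sum
  mu(A) = sum_{x in A} f(x) * nu({x}).
Computing each term:
  x1: f(x1) * nu(x1) = 8 * 1 = 8.
  x2: f(x2) * nu(x2) = 1/3 * 6 = 2.
  x3: f(x3) * nu(x3) = 0 * 5/3 = 0.
  x4: f(x4) * nu(x4) = 5/3 * 2 = 10/3.
  x5: f(x5) * nu(x5) = 1 * 2 = 2.
  x6: f(x6) * nu(x6) = 2 * 6 = 12.
Summing: mu(A) = 8 + 2 + 0 + 10/3 + 2 + 12 = 82/3.

82/3


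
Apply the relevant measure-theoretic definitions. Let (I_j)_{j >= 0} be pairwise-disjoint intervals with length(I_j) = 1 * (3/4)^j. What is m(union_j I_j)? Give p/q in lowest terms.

By countable additivity of the Lebesgue measure on pairwise disjoint measurable sets,
  m(union_{j >= 0} I_j) = sum_{j >= 0} m(I_j) = sum_{j >= 0} a * r^j,
  with a = 1 and r = 3/4.
Since 0 < r = 3/4 < 1, the geometric series converges:
  sum_{j >= 0} a * r^j = a / (1 - r).
  = 1 / (1 - 3/4)
  = 1 / (1/4)
  = 4.

4


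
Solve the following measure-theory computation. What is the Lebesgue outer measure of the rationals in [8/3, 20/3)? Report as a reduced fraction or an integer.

The set Q cap [8/3, 20/3) is countable (a subset of the countable set Q). Lebesgue outer measure of any countable set is 0: each singleton {q} has m*({q}) = 0, and by countable subadditivity m*(union_k {q_k}) <= sum_k m*({q_k}) = sum_k 0 = 0. The reverse inequality m*(E) >= 0 is automatic. So m*(Q cap [8/3, 20/3)) = 0.

0


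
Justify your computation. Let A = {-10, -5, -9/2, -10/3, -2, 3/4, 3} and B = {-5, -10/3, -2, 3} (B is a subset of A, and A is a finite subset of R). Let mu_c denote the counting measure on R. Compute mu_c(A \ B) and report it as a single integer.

Counting measure assigns mu_c(E) = |E| (number of elements) when E is finite. For B subset A, A \ B is the set of elements of A not in B, so |A \ B| = |A| - |B|.
|A| = 7, |B| = 4, so mu_c(A \ B) = 7 - 4 = 3.

3


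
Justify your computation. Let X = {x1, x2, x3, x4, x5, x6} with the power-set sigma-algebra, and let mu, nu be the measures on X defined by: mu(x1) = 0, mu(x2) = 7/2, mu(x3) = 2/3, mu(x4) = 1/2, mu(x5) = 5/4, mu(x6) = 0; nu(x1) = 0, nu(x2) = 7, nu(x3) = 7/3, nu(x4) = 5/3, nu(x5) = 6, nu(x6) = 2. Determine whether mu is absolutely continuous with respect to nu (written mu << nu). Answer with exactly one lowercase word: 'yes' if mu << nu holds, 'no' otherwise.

mu << nu means: every nu-null measurable set is also mu-null; equivalently, for every atom x, if nu({x}) = 0 then mu({x}) = 0.
Checking each atom:
  x1: nu = 0, mu = 0 -> consistent with mu << nu.
  x2: nu = 7 > 0 -> no constraint.
  x3: nu = 7/3 > 0 -> no constraint.
  x4: nu = 5/3 > 0 -> no constraint.
  x5: nu = 6 > 0 -> no constraint.
  x6: nu = 2 > 0 -> no constraint.
No atom violates the condition. Therefore mu << nu.

yes


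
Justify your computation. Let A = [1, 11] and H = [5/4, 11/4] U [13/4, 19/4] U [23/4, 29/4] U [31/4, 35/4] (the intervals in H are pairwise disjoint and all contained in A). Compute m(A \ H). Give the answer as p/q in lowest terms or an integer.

The ambient interval has length m(A) = 11 - 1 = 10.
Since the holes are disjoint and sit inside A, by finite additivity
  m(H) = sum_i (b_i - a_i), and m(A \ H) = m(A) - m(H).
Computing the hole measures:
  m(H_1) = 11/4 - 5/4 = 3/2.
  m(H_2) = 19/4 - 13/4 = 3/2.
  m(H_3) = 29/4 - 23/4 = 3/2.
  m(H_4) = 35/4 - 31/4 = 1.
Summed: m(H) = 3/2 + 3/2 + 3/2 + 1 = 11/2.
So m(A \ H) = 10 - 11/2 = 9/2.

9/2


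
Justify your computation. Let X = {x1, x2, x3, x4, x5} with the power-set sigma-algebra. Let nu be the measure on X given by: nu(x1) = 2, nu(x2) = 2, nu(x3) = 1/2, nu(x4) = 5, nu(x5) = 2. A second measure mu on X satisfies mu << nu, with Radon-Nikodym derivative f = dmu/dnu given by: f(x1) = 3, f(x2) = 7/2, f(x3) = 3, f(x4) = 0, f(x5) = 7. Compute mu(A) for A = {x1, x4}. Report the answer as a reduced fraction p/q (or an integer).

By the defining property of the Radon-Nikodym derivative, for every measurable set A,
  mu(A) = integral_A f dnu.
Since nu is a discrete measure concentrated on the atoms of X, the integral over A reduces to the sum
  mu(A) = sum_{x in A} f(x) * nu({x}).
Computing each term:
  x1: f(x1) * nu(x1) = 3 * 2 = 6.
  x4: f(x4) * nu(x4) = 0 * 5 = 0.
Summing: mu(A) = 6 + 0 = 6.

6


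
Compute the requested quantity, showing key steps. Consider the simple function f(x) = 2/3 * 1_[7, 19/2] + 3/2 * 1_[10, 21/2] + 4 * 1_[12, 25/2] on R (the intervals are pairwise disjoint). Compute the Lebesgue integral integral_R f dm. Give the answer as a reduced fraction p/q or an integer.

For a simple function f = sum_i c_i * 1_{A_i} with disjoint A_i,
  integral f dm = sum_i c_i * m(A_i).
Lengths of the A_i:
  m(A_1) = 19/2 - 7 = 5/2.
  m(A_2) = 21/2 - 10 = 1/2.
  m(A_3) = 25/2 - 12 = 1/2.
Contributions c_i * m(A_i):
  (2/3) * (5/2) = 5/3.
  (3/2) * (1/2) = 3/4.
  (4) * (1/2) = 2.
Total: 5/3 + 3/4 + 2 = 53/12.

53/12


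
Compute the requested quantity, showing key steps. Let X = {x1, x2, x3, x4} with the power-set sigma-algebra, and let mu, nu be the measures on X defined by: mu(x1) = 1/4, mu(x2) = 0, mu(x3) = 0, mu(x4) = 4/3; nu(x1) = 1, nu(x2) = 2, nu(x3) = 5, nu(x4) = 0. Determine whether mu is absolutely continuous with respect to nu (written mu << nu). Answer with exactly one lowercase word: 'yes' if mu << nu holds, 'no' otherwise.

mu << nu means: every nu-null measurable set is also mu-null; equivalently, for every atom x, if nu({x}) = 0 then mu({x}) = 0.
Checking each atom:
  x1: nu = 1 > 0 -> no constraint.
  x2: nu = 2 > 0 -> no constraint.
  x3: nu = 5 > 0 -> no constraint.
  x4: nu = 0, mu = 4/3 > 0 -> violates mu << nu.
The atom(s) x4 violate the condition (nu = 0 but mu > 0). Therefore mu is NOT absolutely continuous w.r.t. nu.

no


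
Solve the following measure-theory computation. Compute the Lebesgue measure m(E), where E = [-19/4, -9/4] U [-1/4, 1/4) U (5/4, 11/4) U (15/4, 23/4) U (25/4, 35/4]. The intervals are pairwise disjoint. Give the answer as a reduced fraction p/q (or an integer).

For pairwise disjoint intervals, m(union_i I_i) = sum_i m(I_i),
and m is invariant under swapping open/closed endpoints (single points have measure 0).
So m(E) = sum_i (b_i - a_i).
  I_1 has length -9/4 - (-19/4) = 5/2.
  I_2 has length 1/4 - (-1/4) = 1/2.
  I_3 has length 11/4 - 5/4 = 3/2.
  I_4 has length 23/4 - 15/4 = 2.
  I_5 has length 35/4 - 25/4 = 5/2.
Summing:
  m(E) = 5/2 + 1/2 + 3/2 + 2 + 5/2 = 9.

9


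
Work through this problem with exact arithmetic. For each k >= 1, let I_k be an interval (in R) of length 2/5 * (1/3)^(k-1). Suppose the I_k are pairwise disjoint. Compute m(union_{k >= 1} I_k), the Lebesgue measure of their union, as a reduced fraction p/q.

By countable additivity of the Lebesgue measure on pairwise disjoint measurable sets,
  m(union_{k >= 1} I_k) = sum_{k >= 1} m(I_k) = sum_{k >= 1} a * r^(k-1),
  with a = 2/5 and r = 1/3.
Since 0 < r = 1/3 < 1, the geometric series converges:
  sum_{k >= 1} a * r^(k-1) = a / (1 - r).
  = 2/5 / (1 - 1/3)
  = 2/5 / (2/3)
  = 3/5.

3/5


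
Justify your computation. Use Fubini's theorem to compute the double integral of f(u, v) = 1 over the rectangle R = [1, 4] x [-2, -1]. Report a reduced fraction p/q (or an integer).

f(u, v) is a tensor product of a function of u and a function of v, and both factors are bounded continuous (hence Lebesgue integrable) on the rectangle, so Fubini's theorem applies:
  integral_R f d(m x m) = (integral_a1^b1 1 du) * (integral_a2^b2 1 dv).
Inner integral in u: integral_{1}^{4} 1 du = (4^1 - 1^1)/1
  = 3.
Inner integral in v: integral_{-2}^{-1} 1 dv = ((-1)^1 - (-2)^1)/1
  = 1.
Product: (3) * (1) = 3.

3
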